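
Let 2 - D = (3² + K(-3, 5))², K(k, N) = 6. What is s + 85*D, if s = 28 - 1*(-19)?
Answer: -18908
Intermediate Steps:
s = 47 (s = 28 + 19 = 47)
D = -223 (D = 2 - (3² + 6)² = 2 - (9 + 6)² = 2 - 1*15² = 2 - 1*225 = 2 - 225 = -223)
s + 85*D = 47 + 85*(-223) = 47 - 18955 = -18908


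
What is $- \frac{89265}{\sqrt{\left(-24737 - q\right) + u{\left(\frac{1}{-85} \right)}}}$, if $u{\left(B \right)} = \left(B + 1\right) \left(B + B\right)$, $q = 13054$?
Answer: $\frac{2529175 i \sqrt{273040143}}{91013381} \approx 459.18 i$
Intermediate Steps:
$u{\left(B \right)} = 2 B \left(1 + B\right)$ ($u{\left(B \right)} = \left(1 + B\right) 2 B = 2 B \left(1 + B\right)$)
$- \frac{89265}{\sqrt{\left(-24737 - q\right) + u{\left(\frac{1}{-85} \right)}}} = - \frac{89265}{\sqrt{\left(-24737 - 13054\right) + \frac{2 \left(1 + \frac{1}{-85}\right)}{-85}}} = - \frac{89265}{\sqrt{\left(-24737 - 13054\right) + 2 \left(- \frac{1}{85}\right) \left(1 - \frac{1}{85}\right)}} = - \frac{89265}{\sqrt{-37791 + 2 \left(- \frac{1}{85}\right) \frac{84}{85}}} = - \frac{89265}{\sqrt{-37791 - \frac{168}{7225}}} = - \frac{89265}{\sqrt{- \frac{273040143}{7225}}} = - \frac{89265}{\frac{1}{85} i \sqrt{273040143}} = - 89265 \left(- \frac{85 i \sqrt{273040143}}{273040143}\right) = \frac{2529175 i \sqrt{273040143}}{91013381}$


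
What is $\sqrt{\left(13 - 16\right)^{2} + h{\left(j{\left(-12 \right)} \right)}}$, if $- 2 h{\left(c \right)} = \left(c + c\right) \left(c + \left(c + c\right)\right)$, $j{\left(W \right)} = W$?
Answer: $3 i \sqrt{47} \approx 20.567 i$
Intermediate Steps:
$h{\left(c \right)} = - 3 c^{2}$ ($h{\left(c \right)} = - \frac{\left(c + c\right) \left(c + \left(c + c\right)\right)}{2} = - \frac{2 c \left(c + 2 c\right)}{2} = - \frac{2 c 3 c}{2} = - \frac{6 c^{2}}{2} = - 3 c^{2}$)
$\sqrt{\left(13 - 16\right)^{2} + h{\left(j{\left(-12 \right)} \right)}} = \sqrt{\left(13 - 16\right)^{2} - 3 \left(-12\right)^{2}} = \sqrt{\left(-3\right)^{2} - 432} = \sqrt{9 - 432} = \sqrt{-423} = 3 i \sqrt{47}$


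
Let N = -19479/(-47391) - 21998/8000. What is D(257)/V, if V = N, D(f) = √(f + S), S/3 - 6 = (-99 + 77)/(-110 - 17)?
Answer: -63188000*√4443857/18767958781 ≈ -7.0974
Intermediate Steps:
S = 2352/127 (S = 18 + 3*((-99 + 77)/(-110 - 17)) = 18 + 3*(-22/(-127)) = 18 + 3*(-22*(-1/127)) = 18 + 3*(22/127) = 18 + 66/127 = 2352/127 ≈ 18.520)
D(f) = √(2352/127 + f) (D(f) = √(f + 2352/127) = √(2352/127 + f))
N = -147779203/63188000 (N = -19479*(-1/47391) - 21998*1/8000 = 6493/15797 - 10999/4000 = -147779203/63188000 ≈ -2.3387)
V = -147779203/63188000 ≈ -2.3387
D(257)/V = (√(298704 + 16129*257)/127)/(-147779203/63188000) = (√(298704 + 4145153)/127)*(-63188000/147779203) = (√4443857/127)*(-63188000/147779203) = -63188000*√4443857/18767958781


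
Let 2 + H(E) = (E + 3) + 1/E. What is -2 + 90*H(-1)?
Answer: -92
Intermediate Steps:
H(E) = 1 + E + 1/E (H(E) = -2 + ((E + 3) + 1/E) = -2 + ((3 + E) + 1/E) = -2 + (3 + E + 1/E) = 1 + E + 1/E)
-2 + 90*H(-1) = -2 + 90*(1 - 1 + 1/(-1)) = -2 + 90*(1 - 1 - 1) = -2 + 90*(-1) = -2 - 90 = -92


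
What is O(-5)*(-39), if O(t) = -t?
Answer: -195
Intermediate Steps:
O(-5)*(-39) = -1*(-5)*(-39) = 5*(-39) = -195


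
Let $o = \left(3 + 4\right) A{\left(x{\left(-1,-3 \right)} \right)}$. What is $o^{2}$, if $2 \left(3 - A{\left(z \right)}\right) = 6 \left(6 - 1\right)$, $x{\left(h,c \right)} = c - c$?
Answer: $7056$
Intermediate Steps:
$x{\left(h,c \right)} = 0$
$A{\left(z \right)} = -12$ ($A{\left(z \right)} = 3 - \frac{6 \left(6 - 1\right)}{2} = 3 - \frac{6 \cdot 5}{2} = 3 - 15 = -12$)
$o = -84$ ($o = \left(3 + 4\right) \left(-12\right) = 7 \left(-12\right) = -84$)
$o^{2} = \left(-84\right)^{2} = 7056$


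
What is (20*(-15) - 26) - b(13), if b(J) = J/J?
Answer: -327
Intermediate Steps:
b(J) = 1
(20*(-15) - 26) - b(13) = (20*(-15) - 26) - 1*1 = (-300 - 26) - 1 = -326 - 1 = -327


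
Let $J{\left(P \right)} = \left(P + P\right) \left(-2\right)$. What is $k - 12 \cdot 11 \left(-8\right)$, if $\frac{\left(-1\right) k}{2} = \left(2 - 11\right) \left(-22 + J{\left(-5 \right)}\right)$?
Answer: $1020$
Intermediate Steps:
$J{\left(P \right)} = - 4 P$ ($J{\left(P \right)} = 2 P \left(-2\right) = - 4 P$)
$k = -36$ ($k = - 2 \left(2 - 11\right) \left(-22 - -20\right) = - 2 \left(2 - 11\right) \left(-22 + 20\right) = - 2 \left(\left(-9\right) \left(-2\right)\right) = \left(-2\right) 18 = -36$)
$k - 12 \cdot 11 \left(-8\right) = -36 - 12 \cdot 11 \left(-8\right) = -36 - 132 \left(-8\right) = -36 - -1056 = -36 + 1056 = 1020$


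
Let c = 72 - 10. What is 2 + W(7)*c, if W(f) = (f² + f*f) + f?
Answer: 6512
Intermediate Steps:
c = 62
W(f) = f + 2*f² (W(f) = (f² + f²) + f = 2*f² + f = f + 2*f²)
2 + W(7)*c = 2 + (7*(1 + 2*7))*62 = 2 + (7*(1 + 14))*62 = 2 + (7*15)*62 = 2 + 105*62 = 2 + 6510 = 6512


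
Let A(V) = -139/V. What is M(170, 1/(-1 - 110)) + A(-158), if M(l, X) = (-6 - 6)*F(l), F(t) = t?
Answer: -322181/158 ≈ -2039.1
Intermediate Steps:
M(l, X) = -12*l (M(l, X) = (-6 - 6)*l = -12*l)
M(170, 1/(-1 - 110)) + A(-158) = -12*170 - 139/(-158) = -2040 - 139*(-1/158) = -2040 + 139/158 = -322181/158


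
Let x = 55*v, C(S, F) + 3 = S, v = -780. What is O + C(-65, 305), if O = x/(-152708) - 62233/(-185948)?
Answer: -478357540587/7098936796 ≈ -67.384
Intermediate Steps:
C(S, F) = -3 + S
x = -42900 (x = 55*(-780) = -42900)
O = 4370161541/7098936796 (O = -42900/(-152708) - 62233/(-185948) = -42900*(-1/152708) - 62233*(-1/185948) = 10725/38177 + 62233/185948 = 4370161541/7098936796 ≈ 0.61561)
O + C(-65, 305) = 4370161541/7098936796 + (-3 - 65) = 4370161541/7098936796 - 68 = -478357540587/7098936796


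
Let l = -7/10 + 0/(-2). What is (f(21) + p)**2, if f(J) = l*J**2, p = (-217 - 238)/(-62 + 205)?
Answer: 1176970249/12100 ≈ 97270.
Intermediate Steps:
l = -7/10 (l = -7*1/10 + 0*(-1/2) = -7/10 + 0 = -7/10 ≈ -0.70000)
p = -35/11 (p = -455/143 = -455*1/143 = -35/11 ≈ -3.1818)
f(J) = -7*J**2/10
(f(21) + p)**2 = (-7/10*21**2 - 35/11)**2 = (-7/10*441 - 35/11)**2 = (-3087/10 - 35/11)**2 = (-34307/110)**2 = 1176970249/12100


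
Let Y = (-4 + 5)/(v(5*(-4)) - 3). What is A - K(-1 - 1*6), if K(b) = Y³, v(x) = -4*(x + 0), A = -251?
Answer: -114589784/456533 ≈ -251.00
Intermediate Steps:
v(x) = -4*x
Y = 1/77 (Y = (-4 + 5)/(-20*(-4) - 3) = 1/(-4*(-20) - 3) = 1/(80 - 3) = 1/77 ≈ 0.012987)
K(b) = 1/456533 (K(b) = (1/77)³ = 1/456533)
A - K(-1 - 1*6) = -251 - 1*1/456533 = -251 - 1/456533 = -114589784/456533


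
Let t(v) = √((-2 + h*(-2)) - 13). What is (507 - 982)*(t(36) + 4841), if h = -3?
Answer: -2299475 - 1425*I ≈ -2.2995e+6 - 1425.0*I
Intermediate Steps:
t(v) = 3*I (t(v) = √((-2 - 3*(-2)) - 13) = √((-2 + 6) - 13) = √(4 - 13) = √(-9) = 3*I)
(507 - 982)*(t(36) + 4841) = (507 - 982)*(3*I + 4841) = -475*(4841 + 3*I) = -2299475 - 1425*I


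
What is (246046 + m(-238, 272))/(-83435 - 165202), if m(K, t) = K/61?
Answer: -5002856/5055619 ≈ -0.98956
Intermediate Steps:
m(K, t) = K/61 (m(K, t) = K*(1/61) = K/61)
(246046 + m(-238, 272))/(-83435 - 165202) = (246046 + (1/61)*(-238))/(-83435 - 165202) = (246046 - 238/61)/(-248637) = (15008568/61)*(-1/248637) = -5002856/5055619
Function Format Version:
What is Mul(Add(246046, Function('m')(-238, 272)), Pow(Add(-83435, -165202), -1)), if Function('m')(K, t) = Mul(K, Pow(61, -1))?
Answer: Rational(-5002856, 5055619) ≈ -0.98956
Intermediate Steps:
Function('m')(K, t) = Mul(Rational(1, 61), K) (Function('m')(K, t) = Mul(K, Rational(1, 61)) = Mul(Rational(1, 61), K))
Mul(Add(246046, Function('m')(-238, 272)), Pow(Add(-83435, -165202), -1)) = Mul(Add(246046, Mul(Rational(1, 61), -238)), Pow(Add(-83435, -165202), -1)) = Mul(Add(246046, Rational(-238, 61)), Pow(-248637, -1)) = Mul(Rational(15008568, 61), Rational(-1, 248637)) = Rational(-5002856, 5055619)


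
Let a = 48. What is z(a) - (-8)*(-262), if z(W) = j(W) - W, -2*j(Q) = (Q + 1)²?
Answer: -6689/2 ≈ -3344.5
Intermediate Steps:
j(Q) = -(1 + Q)²/2 (j(Q) = -(Q + 1)²/2 = -(1 + Q)²/2)
z(W) = -W - (1 + W)²/2 (z(W) = -(1 + W)²/2 - W = -W - (1 + W)²/2)
z(a) - (-8)*(-262) = (-1*48 - (1 + 48)²/2) - (-8)*(-262) = (-48 - ½*49²) - 1*2096 = (-48 - ½*2401) - 2096 = (-48 - 2401/2) - 2096 = -2497/2 - 2096 = -6689/2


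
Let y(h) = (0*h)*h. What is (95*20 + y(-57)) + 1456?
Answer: 3356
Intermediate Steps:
y(h) = 0 (y(h) = 0*h = 0)
(95*20 + y(-57)) + 1456 = (95*20 + 0) + 1456 = (1900 + 0) + 1456 = 1900 + 1456 = 3356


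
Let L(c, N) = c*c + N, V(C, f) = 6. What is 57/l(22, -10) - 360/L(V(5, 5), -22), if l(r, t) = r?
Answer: -3561/154 ≈ -23.123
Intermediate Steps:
L(c, N) = N + c² (L(c, N) = c² + N = N + c²)
57/l(22, -10) - 360/L(V(5, 5), -22) = 57/22 - 360/(-22 + 6²) = 57*(1/22) - 360/(-22 + 36) = 57/22 - 360/14 = 57/22 - 360*1/14 = 57/22 - 180/7 = -3561/154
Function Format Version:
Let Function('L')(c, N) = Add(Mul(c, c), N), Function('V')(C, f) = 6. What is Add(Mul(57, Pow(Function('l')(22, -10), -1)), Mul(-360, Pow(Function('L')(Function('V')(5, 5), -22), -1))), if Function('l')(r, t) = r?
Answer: Rational(-3561, 154) ≈ -23.123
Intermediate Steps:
Function('L')(c, N) = Add(N, Pow(c, 2)) (Function('L')(c, N) = Add(Pow(c, 2), N) = Add(N, Pow(c, 2)))
Add(Mul(57, Pow(Function('l')(22, -10), -1)), Mul(-360, Pow(Function('L')(Function('V')(5, 5), -22), -1))) = Add(Mul(57, Pow(22, -1)), Mul(-360, Pow(Add(-22, Pow(6, 2)), -1))) = Add(Mul(57, Rational(1, 22)), Mul(-360, Pow(Add(-22, 36), -1))) = Add(Rational(57, 22), Mul(-360, Pow(14, -1))) = Add(Rational(57, 22), Mul(-360, Rational(1, 14))) = Add(Rational(57, 22), Rational(-180, 7)) = Rational(-3561, 154)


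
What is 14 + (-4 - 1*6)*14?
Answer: -126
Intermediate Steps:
14 + (-4 - 1*6)*14 = 14 + (-4 - 6)*14 = 14 - 10*14 = 14 - 140 = -126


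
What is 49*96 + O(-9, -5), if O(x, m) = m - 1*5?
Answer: 4694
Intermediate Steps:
O(x, m) = -5 + m (O(x, m) = m - 5 = -5 + m)
49*96 + O(-9, -5) = 49*96 + (-5 - 5) = 4704 - 10 = 4694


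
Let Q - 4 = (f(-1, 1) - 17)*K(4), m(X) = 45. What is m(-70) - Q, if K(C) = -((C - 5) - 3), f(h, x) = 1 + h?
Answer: 109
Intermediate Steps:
K(C) = 8 - C (K(C) = -((-5 + C) - 3) = -(-8 + C) = 8 - C)
Q = -64 (Q = 4 + ((1 - 1) - 17)*(8 - 1*4) = 4 + (0 - 17)*(8 - 4) = 4 - 17*4 = 4 - 68 = -64)
m(-70) - Q = 45 - 1*(-64) = 45 + 64 = 109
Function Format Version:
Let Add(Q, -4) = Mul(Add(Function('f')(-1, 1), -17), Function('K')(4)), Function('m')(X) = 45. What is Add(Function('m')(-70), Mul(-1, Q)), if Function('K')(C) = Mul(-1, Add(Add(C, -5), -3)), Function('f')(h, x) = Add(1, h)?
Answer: 109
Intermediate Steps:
Function('K')(C) = Add(8, Mul(-1, C)) (Function('K')(C) = Mul(-1, Add(Add(-5, C), -3)) = Mul(-1, Add(-8, C)) = Add(8, Mul(-1, C)))
Q = -64 (Q = Add(4, Mul(Add(Add(1, -1), -17), Add(8, Mul(-1, 4)))) = Add(4, Mul(Add(0, -17), Add(8, -4))) = Add(4, Mul(-17, 4)) = Add(4, -68) = -64)
Add(Function('m')(-70), Mul(-1, Q)) = Add(45, Mul(-1, -64)) = Add(45, 64) = 109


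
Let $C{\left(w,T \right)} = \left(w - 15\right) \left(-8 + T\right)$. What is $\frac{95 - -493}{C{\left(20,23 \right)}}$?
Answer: $\frac{196}{25} \approx 7.84$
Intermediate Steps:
$C{\left(w,T \right)} = \left(-15 + w\right) \left(-8 + T\right)$
$\frac{95 - -493}{C{\left(20,23 \right)}} = \frac{95 - -493}{120 - 345 - 160 + 23 \cdot 20} = \frac{95 + 493}{120 - 345 - 160 + 460} = \frac{588}{75} = 588 \cdot \frac{1}{75} = \frac{196}{25}$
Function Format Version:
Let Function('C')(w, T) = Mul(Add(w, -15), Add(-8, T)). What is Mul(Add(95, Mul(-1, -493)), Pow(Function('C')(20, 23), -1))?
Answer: Rational(196, 25) ≈ 7.8400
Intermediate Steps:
Function('C')(w, T) = Mul(Add(-15, w), Add(-8, T))
Mul(Add(95, Mul(-1, -493)), Pow(Function('C')(20, 23), -1)) = Mul(Add(95, Mul(-1, -493)), Pow(Add(120, Mul(-15, 23), Mul(-8, 20), Mul(23, 20)), -1)) = Mul(Add(95, 493), Pow(Add(120, -345, -160, 460), -1)) = Mul(588, Pow(75, -1)) = Mul(588, Rational(1, 75)) = Rational(196, 25)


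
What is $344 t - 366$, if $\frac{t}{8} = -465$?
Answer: $-1280046$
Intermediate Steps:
$t = -3720$ ($t = 8 \left(-465\right) = -3720$)
$344 t - 366 = 344 \left(-3720\right) - 366 = -1279680 - 366 = -1280046$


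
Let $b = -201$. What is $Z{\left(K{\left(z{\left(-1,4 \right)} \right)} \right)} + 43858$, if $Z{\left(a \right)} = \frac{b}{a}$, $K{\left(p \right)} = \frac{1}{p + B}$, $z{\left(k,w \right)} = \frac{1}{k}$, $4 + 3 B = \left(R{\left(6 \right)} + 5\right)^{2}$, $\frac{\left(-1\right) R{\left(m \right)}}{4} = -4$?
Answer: $14780$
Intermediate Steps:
$R{\left(m \right)} = 16$ ($R{\left(m \right)} = \left(-4\right) \left(-4\right) = 16$)
$B = \frac{437}{3}$ ($B = - \frac{4}{3} + \frac{\left(16 + 5\right)^{2}}{3} = - \frac{4}{3} + \frac{21^{2}}{3} = - \frac{4}{3} + \frac{1}{3} \cdot 441 = - \frac{4}{3} + 147 = \frac{437}{3} \approx 145.67$)
$K{\left(p \right)} = \frac{1}{\frac{437}{3} + p}$ ($K{\left(p \right)} = \frac{1}{p + \frac{437}{3}} = \frac{1}{\frac{437}{3} + p}$)
$Z{\left(a \right)} = - \frac{201}{a}$
$Z{\left(K{\left(z{\left(-1,4 \right)} \right)} \right)} + 43858 = - \frac{201}{3 \frac{1}{437 + \frac{3}{-1}}} + 43858 = - \frac{201}{3 \frac{1}{437 + 3 \left(-1\right)}} + 43858 = - \frac{201}{3 \frac{1}{437 - 3}} + 43858 = - \frac{201}{3 \cdot \frac{1}{434}} + 43858 = - \frac{201}{\frac{3}{434}} + 43858 = \left(-201\right) \frac{434}{3} + 43858 = -29078 + 43858 = 14780$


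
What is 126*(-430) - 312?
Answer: -54492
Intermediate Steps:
126*(-430) - 312 = -54180 - 312 = -54492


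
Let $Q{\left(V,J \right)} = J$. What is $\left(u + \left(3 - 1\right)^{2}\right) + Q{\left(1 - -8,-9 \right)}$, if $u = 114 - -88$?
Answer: $197$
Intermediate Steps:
$u = 202$ ($u = 114 + 88 = 202$)
$\left(u + \left(3 - 1\right)^{2}\right) + Q{\left(1 - -8,-9 \right)} = \left(202 + \left(3 - 1\right)^{2}\right) - 9 = \left(202 + 2^{2}\right) - 9 = \left(202 + 4\right) - 9 = 206 - 9 = 197$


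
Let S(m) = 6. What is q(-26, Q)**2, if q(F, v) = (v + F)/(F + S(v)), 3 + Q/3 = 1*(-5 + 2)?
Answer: 121/25 ≈ 4.8400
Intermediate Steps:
Q = -18 (Q = -9 + 3*(1*(-5 + 2)) = -9 + 3*(1*(-3)) = -9 + 3*(-3) = -9 - 9 = -18)
q(F, v) = (F + v)/(6 + F) (q(F, v) = (v + F)/(F + 6) = (F + v)/(6 + F))
q(-26, Q)**2 = ((-26 - 18)/(6 - 26))**2 = (-44/(-20))**2 = (-1/20*(-44))**2 = (11/5)**2 = 121/25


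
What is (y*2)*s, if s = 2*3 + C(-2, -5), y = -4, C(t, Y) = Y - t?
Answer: -24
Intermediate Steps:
s = 3 (s = 2*3 + (-5 - 1*(-2)) = 6 + (-5 + 2) = 6 - 3 = 3)
(y*2)*s = -4*2*3 = -8*3 = -24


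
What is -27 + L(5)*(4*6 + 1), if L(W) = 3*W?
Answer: 348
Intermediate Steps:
-27 + L(5)*(4*6 + 1) = -27 + (3*5)*(4*6 + 1) = -27 + 15*(24 + 1) = -27 + 15*25 = -27 + 375 = 348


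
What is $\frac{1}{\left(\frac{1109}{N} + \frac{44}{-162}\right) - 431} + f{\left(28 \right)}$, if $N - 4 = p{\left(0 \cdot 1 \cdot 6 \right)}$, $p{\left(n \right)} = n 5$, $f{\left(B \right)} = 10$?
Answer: $\frac{498706}{49903} \approx 9.9935$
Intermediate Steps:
$p{\left(n \right)} = 5 n$
$N = 4$ ($N = 4 + 5 \cdot 0 \cdot 1 \cdot 6 = 4 + 5 \cdot 0 \cdot 6 = 4 + 5 \cdot 0 = 4 + 0 = 4$)
$\frac{1}{\left(\frac{1109}{N} + \frac{44}{-162}\right) - 431} + f{\left(28 \right)} = \frac{1}{\left(\frac{1109}{4} + \frac{44}{-162}\right) - 431} + 10 = \frac{1}{\left(1109 \cdot \frac{1}{4} + 44 \left(- \frac{1}{162}\right)\right) - 431} + 10 = \frac{1}{\left(\frac{1109}{4} - \frac{22}{81}\right) - 431} + 10 = \frac{1}{\frac{89741}{324} - 431} + 10 = \frac{1}{- \frac{49903}{324}} + 10 = - \frac{324}{49903} + 10 = \frac{498706}{49903}$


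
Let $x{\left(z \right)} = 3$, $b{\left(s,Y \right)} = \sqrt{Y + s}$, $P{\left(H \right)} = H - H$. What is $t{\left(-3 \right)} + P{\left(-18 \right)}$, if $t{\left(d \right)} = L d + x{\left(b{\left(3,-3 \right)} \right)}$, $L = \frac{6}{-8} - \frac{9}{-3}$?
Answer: $- \frac{15}{4} \approx -3.75$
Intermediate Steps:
$P{\left(H \right)} = 0$
$L = \frac{9}{4}$ ($L = 6 \left(- \frac{1}{8}\right) - -3 = - \frac{3}{4} + 3 = \frac{9}{4} \approx 2.25$)
$t{\left(d \right)} = 3 + \frac{9 d}{4}$ ($t{\left(d \right)} = \frac{9 d}{4} + 3 = 3 + \frac{9 d}{4}$)
$t{\left(-3 \right)} + P{\left(-18 \right)} = \left(3 + \frac{9}{4} \left(-3\right)\right) + 0 = \left(3 - \frac{27}{4}\right) + 0 = - \frac{15}{4} + 0 = - \frac{15}{4}$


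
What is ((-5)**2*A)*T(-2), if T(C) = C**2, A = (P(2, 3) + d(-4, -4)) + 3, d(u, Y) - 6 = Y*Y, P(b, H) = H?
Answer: 2800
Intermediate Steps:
d(u, Y) = 6 + Y**2 (d(u, Y) = 6 + Y*Y = 6 + Y**2)
A = 28 (A = (3 + (6 + (-4)**2)) + 3 = (3 + (6 + 16)) + 3 = (3 + 22) + 3 = 25 + 3 = 28)
((-5)**2*A)*T(-2) = ((-5)**2*28)*(-2)**2 = (25*28)*4 = 700*4 = 2800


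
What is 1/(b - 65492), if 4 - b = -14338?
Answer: -1/51150 ≈ -1.9550e-5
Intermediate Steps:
b = 14342 (b = 4 - 1*(-14338) = 4 + 14338 = 14342)
1/(b - 65492) = 1/(14342 - 65492) = 1/(-51150) = -1/51150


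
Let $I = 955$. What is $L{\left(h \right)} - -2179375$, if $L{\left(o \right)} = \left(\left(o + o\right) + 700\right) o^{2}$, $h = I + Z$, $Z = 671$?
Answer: $10450777327$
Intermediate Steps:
$h = 1626$ ($h = 955 + 671 = 1626$)
$L{\left(o \right)} = o^{2} \left(700 + 2 o\right)$ ($L{\left(o \right)} = \left(2 o + 700\right) o^{2} = \left(700 + 2 o\right) o^{2} = o^{2} \left(700 + 2 o\right)$)
$L{\left(h \right)} - -2179375 = 2 \cdot 1626^{2} \left(350 + 1626\right) - -2179375 = 2 \cdot 2643876 \cdot 1976 + 2179375 = 10448597952 + 2179375 = 10450777327$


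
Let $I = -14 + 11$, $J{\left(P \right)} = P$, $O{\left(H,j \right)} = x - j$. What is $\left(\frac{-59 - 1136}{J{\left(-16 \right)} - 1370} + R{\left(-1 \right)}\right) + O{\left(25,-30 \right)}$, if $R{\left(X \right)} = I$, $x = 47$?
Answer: $\frac{103759}{1386} \approx 74.862$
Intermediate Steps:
$O{\left(H,j \right)} = 47 - j$
$I = -3$
$R{\left(X \right)} = -3$
$\left(\frac{-59 - 1136}{J{\left(-16 \right)} - 1370} + R{\left(-1 \right)}\right) + O{\left(25,-30 \right)} = \left(\frac{-59 - 1136}{-16 - 1370} - 3\right) + \left(47 - -30\right) = \left(- \frac{1195}{-1386} - 3\right) + \left(47 + 30\right) = \left(\left(-1195\right) \left(- \frac{1}{1386}\right) - 3\right) + 77 = \left(\frac{1195}{1386} - 3\right) + 77 = - \frac{2963}{1386} + 77 = \frac{103759}{1386}$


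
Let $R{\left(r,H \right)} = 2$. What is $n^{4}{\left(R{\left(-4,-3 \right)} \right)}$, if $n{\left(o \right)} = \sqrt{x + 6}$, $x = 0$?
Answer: $36$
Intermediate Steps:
$n{\left(o \right)} = \sqrt{6}$ ($n{\left(o \right)} = \sqrt{0 + 6} = \sqrt{6}$)
$n^{4}{\left(R{\left(-4,-3 \right)} \right)} = \left(\sqrt{6}\right)^{4} = 36$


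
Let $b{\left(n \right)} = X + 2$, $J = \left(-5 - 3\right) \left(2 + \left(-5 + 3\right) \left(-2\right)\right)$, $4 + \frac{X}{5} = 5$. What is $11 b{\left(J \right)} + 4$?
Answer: $81$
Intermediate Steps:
$X = 5$ ($X = -20 + 5 \cdot 5 = -20 + 25 = 5$)
$J = -48$ ($J = - 8 \left(2 - -4\right) = - 8 \left(2 + 4\right) = \left(-8\right) 6 = -48$)
$b{\left(n \right)} = 7$ ($b{\left(n \right)} = 5 + 2 = 7$)
$11 b{\left(J \right)} + 4 = 11 \cdot 7 + 4 = 77 + 4 = 81$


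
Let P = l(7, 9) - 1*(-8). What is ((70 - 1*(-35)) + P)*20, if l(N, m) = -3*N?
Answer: 1840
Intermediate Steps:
P = -13 (P = -3*7 - 1*(-8) = -21 + 8 = -13)
((70 - 1*(-35)) + P)*20 = ((70 - 1*(-35)) - 13)*20 = ((70 + 35) - 13)*20 = (105 - 13)*20 = 92*20 = 1840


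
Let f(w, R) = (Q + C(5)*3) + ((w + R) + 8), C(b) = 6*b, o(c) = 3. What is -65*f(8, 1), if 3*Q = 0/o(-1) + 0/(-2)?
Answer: -6955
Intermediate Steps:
Q = 0 (Q = (0/3 + 0/(-2))/3 = (0*(⅓) + 0*(-½))/3 = (0 + 0)/3 = (⅓)*0 = 0)
f(w, R) = 98 + R + w (f(w, R) = (0 + (6*5)*3) + ((w + R) + 8) = (0 + 30*3) + ((R + w) + 8) = (0 + 90) + (8 + R + w) = 90 + (8 + R + w) = 98 + R + w)
-65*f(8, 1) = -65*(98 + 1 + 8) = -65*107 = -6955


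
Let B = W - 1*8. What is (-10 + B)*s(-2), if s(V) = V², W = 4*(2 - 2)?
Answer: -72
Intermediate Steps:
W = 0 (W = 4*0 = 0)
B = -8 (B = 0 - 1*8 = 0 - 8 = -8)
(-10 + B)*s(-2) = (-10 - 8)*(-2)² = -18*4 = -72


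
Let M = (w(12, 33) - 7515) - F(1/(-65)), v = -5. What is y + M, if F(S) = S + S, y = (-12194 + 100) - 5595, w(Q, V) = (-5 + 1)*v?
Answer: -1636958/65 ≈ -25184.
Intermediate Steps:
w(Q, V) = 20 (w(Q, V) = (-5 + 1)*(-5) = -4*(-5) = 20)
y = -17689 (y = -12094 - 5595 = -17689)
F(S) = 2*S
M = -487173/65 (M = (20 - 7515) - 2/(-65) = -7495 - 2*(-1)/65 = -7495 - 1*(-2/65) = -7495 + 2/65 = -487173/65 ≈ -7495.0)
y + M = -17689 - 487173/65 = -1636958/65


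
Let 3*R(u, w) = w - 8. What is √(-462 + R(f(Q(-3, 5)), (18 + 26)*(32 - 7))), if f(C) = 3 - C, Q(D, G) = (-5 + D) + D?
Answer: 7*I*√2 ≈ 9.8995*I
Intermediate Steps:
Q(D, G) = -5 + 2*D
R(u, w) = -8/3 + w/3 (R(u, w) = (w - 8)/3 = (-8 + w)/3 = -8/3 + w/3)
√(-462 + R(f(Q(-3, 5)), (18 + 26)*(32 - 7))) = √(-462 + (-8/3 + ((18 + 26)*(32 - 7))/3)) = √(-462 + (-8/3 + (44*25)/3)) = √(-462 + (-8/3 + (⅓)*1100)) = √(-462 + (-8/3 + 1100/3)) = √(-462 + 364) = √(-98) = 7*I*√2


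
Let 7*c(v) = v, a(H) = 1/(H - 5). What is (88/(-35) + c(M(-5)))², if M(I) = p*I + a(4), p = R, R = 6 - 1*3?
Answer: 576/25 ≈ 23.040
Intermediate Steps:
R = 3 (R = 6 - 3 = 3)
a(H) = 1/(-5 + H)
p = 3
M(I) = -1 + 3*I (M(I) = 3*I + 1/(-5 + 4) = 3*I + 1/(-1) = 3*I - 1 = -1 + 3*I)
c(v) = v/7
(88/(-35) + c(M(-5)))² = (88/(-35) + (-1 + 3*(-5))/7)² = (88*(-1/35) + (-1 - 15)/7)² = (-88/35 + (⅐)*(-16))² = (-88/35 - 16/7)² = (-24/5)² = 576/25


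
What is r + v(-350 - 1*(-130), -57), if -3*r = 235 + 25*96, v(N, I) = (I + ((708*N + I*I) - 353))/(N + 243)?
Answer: -519368/69 ≈ -7527.1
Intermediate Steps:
v(N, I) = (-353 + I + I² + 708*N)/(243 + N) (v(N, I) = (I + ((708*N + I²) - 353))/(243 + N) = (I + ((I² + 708*N) - 353))/(243 + N) = (I + (-353 + I² + 708*N))/(243 + N) = (-353 + I + I² + 708*N)/(243 + N))
r = -2635/3 (r = -(235 + 25*96)/3 = -(235 + 2400)/3 = -⅓*2635 = -2635/3 ≈ -878.33)
r + v(-350 - 1*(-130), -57) = -2635/3 + (-353 - 57 + (-57)² + 708*(-350 - 1*(-130)))/(243 + (-350 - 1*(-130))) = -2635/3 + (-353 - 57 + 3249 + 708*(-350 + 130))/(243 + (-350 + 130)) = -2635/3 + (-353 - 57 + 3249 + 708*(-220))/(243 - 220) = -2635/3 + (-353 - 57 + 3249 - 155760)/23 = -2635/3 + (1/23)*(-152921) = -2635/3 - 152921/23 = -519368/69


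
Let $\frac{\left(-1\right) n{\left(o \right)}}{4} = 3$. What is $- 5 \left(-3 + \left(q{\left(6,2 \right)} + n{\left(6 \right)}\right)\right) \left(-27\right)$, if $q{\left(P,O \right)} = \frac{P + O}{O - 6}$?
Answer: $-2295$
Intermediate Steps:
$n{\left(o \right)} = -12$ ($n{\left(o \right)} = \left(-4\right) 3 = -12$)
$q{\left(P,O \right)} = \frac{O + P}{-6 + O}$ ($q{\left(P,O \right)} = \frac{O + P}{O - 6} = \frac{O + P}{-6 + O}$)
$- 5 \left(-3 + \left(q{\left(6,2 \right)} + n{\left(6 \right)}\right)\right) \left(-27\right) = - 5 \left(-3 - \left(12 - \frac{2 + 6}{-6 + 2}\right)\right) \left(-27\right) = - 5 \left(-3 - \left(12 - \frac{1}{-4} \cdot 8\right)\right) \left(-27\right) = - 5 \left(-3 - 14\right) \left(-27\right) = \left(-5\right) \left(-17\right) \left(-27\right) = 85 \left(-27\right) = -2295$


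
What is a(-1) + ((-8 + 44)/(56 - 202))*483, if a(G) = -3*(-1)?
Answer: -8475/73 ≈ -116.10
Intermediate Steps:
a(G) = 3
a(-1) + ((-8 + 44)/(56 - 202))*483 = 3 + ((-8 + 44)/(56 - 202))*483 = 3 + (36/(-146))*483 = 3 + (36*(-1/146))*483 = 3 - 18/73*483 = 3 - 8694/73 = -8475/73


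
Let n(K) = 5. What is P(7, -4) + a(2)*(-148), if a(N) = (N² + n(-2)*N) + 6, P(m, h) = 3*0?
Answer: -2960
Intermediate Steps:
P(m, h) = 0
a(N) = 6 + N² + 5*N (a(N) = (N² + 5*N) + 6 = 6 + N² + 5*N)
P(7, -4) + a(2)*(-148) = 0 + (6 + 2² + 5*2)*(-148) = 0 + (6 + 4 + 10)*(-148) = 0 + 20*(-148) = 0 - 2960 = -2960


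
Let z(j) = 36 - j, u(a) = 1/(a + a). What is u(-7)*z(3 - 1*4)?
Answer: -37/14 ≈ -2.6429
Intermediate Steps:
u(a) = 1/(2*a)
u(-7)*z(3 - 1*4) = ((½)/(-7))*(36 - (3 - 1*4)) = ((½)*(-⅐))*(36 - (3 - 4)) = -(36 - 1*(-1))/14 = -(36 + 1)/14 = -1/14*37 = -37/14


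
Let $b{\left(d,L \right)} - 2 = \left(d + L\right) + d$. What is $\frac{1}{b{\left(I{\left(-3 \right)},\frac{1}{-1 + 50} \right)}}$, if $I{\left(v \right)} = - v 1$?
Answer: $\frac{49}{393} \approx 0.12468$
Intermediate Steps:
$I{\left(v \right)} = - v$
$b{\left(d,L \right)} = 2 + L + 2 d$ ($b{\left(d,L \right)} = 2 + \left(\left(d + L\right) + d\right) = 2 + \left(\left(L + d\right) + d\right) = 2 + \left(L + 2 d\right) = 2 + L + 2 d$)
$\frac{1}{b{\left(I{\left(-3 \right)},\frac{1}{-1 + 50} \right)}} = \frac{1}{2 + \frac{1}{-1 + 50} + 2 \left(\left(-1\right) \left(-3\right)\right)} = \frac{1}{2 + \frac{1}{49} + 2 \cdot 3} = \frac{1}{2 + \frac{1}{49} + 6} = \frac{1}{\frac{393}{49}} = \frac{49}{393}$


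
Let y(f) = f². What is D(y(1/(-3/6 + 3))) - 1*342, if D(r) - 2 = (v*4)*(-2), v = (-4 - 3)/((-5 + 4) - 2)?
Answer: -1076/3 ≈ -358.67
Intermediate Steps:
v = 7/3 (v = -7/(-1 - 2) = -7/(-3) = -7*(-⅓) = 7/3 ≈ 2.3333)
D(r) = -50/3 (D(r) = 2 + ((7/3)*4)*(-2) = 2 + (28/3)*(-2) = 2 - 56/3 = -50/3)
D(y(1/(-3/6 + 3))) - 1*342 = -50/3 - 1*342 = -50/3 - 342 = -1076/3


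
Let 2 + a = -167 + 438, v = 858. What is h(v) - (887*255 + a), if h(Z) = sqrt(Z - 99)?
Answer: -226454 + sqrt(759) ≈ -2.2643e+5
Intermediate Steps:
a = 269 (a = -2 + (-167 + 438) = -2 + 271 = 269)
h(Z) = sqrt(-99 + Z)
h(v) - (887*255 + a) = sqrt(-99 + 858) - (887*255 + 269) = sqrt(759) - (226185 + 269) = sqrt(759) - 1*226454 = sqrt(759) - 226454 = -226454 + sqrt(759)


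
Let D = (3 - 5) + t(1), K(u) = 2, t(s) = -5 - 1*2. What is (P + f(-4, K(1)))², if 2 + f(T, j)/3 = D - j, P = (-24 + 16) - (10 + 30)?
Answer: 7569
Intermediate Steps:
t(s) = -7 (t(s) = -5 - 2 = -7)
D = -9 (D = (3 - 5) - 7 = -2 - 7 = -9)
P = -48 (P = -8 - 1*40 = -8 - 40 = -48)
f(T, j) = -33 - 3*j (f(T, j) = -6 + 3*(-9 - j) = -6 + (-27 - 3*j) = -33 - 3*j)
(P + f(-4, K(1)))² = (-48 + (-33 - 3*2))² = (-48 + (-33 - 6))² = (-48 - 39)² = (-87)² = 7569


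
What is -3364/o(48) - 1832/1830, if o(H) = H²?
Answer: -432377/175680 ≈ -2.4612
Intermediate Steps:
-3364/o(48) - 1832/1830 = -3364/(48²) - 1832/1830 = -3364/2304 - 1832*1/1830 = -3364*1/2304 - 916/915 = -841/576 - 916/915 = -432377/175680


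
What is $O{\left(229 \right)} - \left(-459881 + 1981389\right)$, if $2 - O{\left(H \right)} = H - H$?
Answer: $-1521506$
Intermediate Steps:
$O{\left(H \right)} = 2$ ($O{\left(H \right)} = 2 - \left(H - H\right) = 2 - 0 = 2 + 0 = 2$)
$O{\left(229 \right)} - \left(-459881 + 1981389\right) = 2 - \left(-459881 + 1981389\right) = 2 - 1521508 = -1521506$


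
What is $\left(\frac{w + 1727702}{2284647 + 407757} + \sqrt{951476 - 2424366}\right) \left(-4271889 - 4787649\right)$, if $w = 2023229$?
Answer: $- \frac{5663616988313}{448734} - 9059538 i \sqrt{1472890} \approx -1.2621 \cdot 10^{7} - 1.0995 \cdot 10^{10} i$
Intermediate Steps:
$\left(\frac{w + 1727702}{2284647 + 407757} + \sqrt{951476 - 2424366}\right) \left(-4271889 - 4787649\right) = \left(\frac{2023229 + 1727702}{2284647 + 407757} + \sqrt{951476 - 2424366}\right) \left(-4271889 - 4787649\right) = \left(\frac{3750931}{2692404} + \sqrt{-1472890}\right) \left(-9059538\right) = \left(3750931 \cdot \frac{1}{2692404} + i \sqrt{1472890}\right) \left(-9059538\right) = \left(\frac{3750931}{2692404} + i \sqrt{1472890}\right) \left(-9059538\right) = - \frac{5663616988313}{448734} - 9059538 i \sqrt{1472890}$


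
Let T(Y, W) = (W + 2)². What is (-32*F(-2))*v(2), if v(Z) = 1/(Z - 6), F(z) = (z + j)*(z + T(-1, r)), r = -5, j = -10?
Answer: -672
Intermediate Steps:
T(Y, W) = (2 + W)²
F(z) = (-10 + z)*(9 + z) (F(z) = (z - 10)*(z + (2 - 5)²) = (-10 + z)*(z + (-3)²) = (-10 + z)*(z + 9) = (-10 + z)*(9 + z))
v(Z) = 1/(-6 + Z)
(-32*F(-2))*v(2) = (-32*(-90 + (-2)² - 1*(-2)))/(-6 + 2) = -32*(-90 + 4 + 2)/(-4) = -32*(-84)*(-¼) = 2688*(-¼) = -672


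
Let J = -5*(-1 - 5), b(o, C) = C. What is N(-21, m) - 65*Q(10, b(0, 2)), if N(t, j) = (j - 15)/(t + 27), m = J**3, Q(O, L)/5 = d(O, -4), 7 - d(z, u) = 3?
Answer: 6395/2 ≈ 3197.5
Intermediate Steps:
d(z, u) = 4 (d(z, u) = 7 - 1*3 = 7 - 3 = 4)
Q(O, L) = 20 (Q(O, L) = 5*4 = 20)
J = 30 (J = -5*(-6) = 30)
m = 27000 (m = 30**3 = 27000)
N(t, j) = (-15 + j)/(27 + t)
N(-21, m) - 65*Q(10, b(0, 2)) = (-15 + 27000)/(27 - 21) - 65*20 = 26985/6 - 1300 = (1/6)*26985 - 1300 = 8995/2 - 1300 = 6395/2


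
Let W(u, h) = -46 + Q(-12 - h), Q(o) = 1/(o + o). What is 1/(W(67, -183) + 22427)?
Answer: 342/7654303 ≈ 4.4681e-5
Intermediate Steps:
Q(o) = 1/(2*o)
W(u, h) = -46 + 1/(2*(-12 - h))
1/(W(67, -183) + 22427) = 1/((-1105 - 92*(-183))/(2*(12 - 183)) + 22427) = 1/((½)*(-1105 + 16836)/(-171) + 22427) = 1/((½)*(-1/171)*15731 + 22427) = 1/(-15731/342 + 22427) = 1/(7654303/342) = 342/7654303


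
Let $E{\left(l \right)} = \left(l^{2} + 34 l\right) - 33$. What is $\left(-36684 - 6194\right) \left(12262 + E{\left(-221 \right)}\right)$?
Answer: $-2296374168$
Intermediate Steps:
$E{\left(l \right)} = -33 + l^{2} + 34 l$
$\left(-36684 - 6194\right) \left(12262 + E{\left(-221 \right)}\right) = \left(-36684 - 6194\right) \left(12262 + \left(-33 + \left(-221\right)^{2} + 34 \left(-221\right)\right)\right) = - 42878 \left(12262 - -41294\right) = - 42878 \left(12262 + 41294\right) = \left(-42878\right) 53556 = -2296374168$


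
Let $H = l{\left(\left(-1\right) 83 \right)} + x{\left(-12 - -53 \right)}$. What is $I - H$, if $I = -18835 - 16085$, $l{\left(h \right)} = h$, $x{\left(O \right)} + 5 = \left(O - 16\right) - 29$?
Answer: $-34828$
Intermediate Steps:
$x{\left(O \right)} = -50 + O$ ($x{\left(O \right)} = -5 + \left(\left(O - 16\right) - 29\right) = -5 + \left(\left(-16 + O\right) - 29\right) = -5 + \left(-45 + O\right) = -50 + O$)
$H = -92$ ($H = \left(-1\right) 83 - 9 = -83 + \left(-50 + \left(-12 + 53\right)\right) = -83 + \left(-50 + 41\right) = -83 - 9 = -92$)
$I = -34920$ ($I = -18835 - 16085 = -34920$)
$I - H = -34920 - -92 = -34920 + 92 = -34828$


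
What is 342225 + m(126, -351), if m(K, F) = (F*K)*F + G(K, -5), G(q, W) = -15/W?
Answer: 15865554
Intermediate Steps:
m(K, F) = 3 + K*F² (m(K, F) = (F*K)*F - 15/(-5) = K*F² - 15*(-⅕) = K*F² + 3 = 3 + K*F²)
342225 + m(126, -351) = 342225 + (3 + 126*(-351)²) = 342225 + (3 + 126*123201) = 342225 + (3 + 15523326) = 342225 + 15523329 = 15865554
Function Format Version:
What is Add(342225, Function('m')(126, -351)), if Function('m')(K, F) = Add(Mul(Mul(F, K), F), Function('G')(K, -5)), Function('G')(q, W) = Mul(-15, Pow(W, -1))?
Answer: 15865554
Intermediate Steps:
Function('m')(K, F) = Add(3, Mul(K, Pow(F, 2))) (Function('m')(K, F) = Add(Mul(Mul(F, K), F), Mul(-15, Pow(-5, -1))) = Add(Mul(K, Pow(F, 2)), Mul(-15, Rational(-1, 5))) = Add(Mul(K, Pow(F, 2)), 3) = Add(3, Mul(K, Pow(F, 2))))
Add(342225, Function('m')(126, -351)) = Add(342225, Add(3, Mul(126, Pow(-351, 2)))) = Add(342225, Add(3, Mul(126, 123201))) = Add(342225, Add(3, 15523326)) = Add(342225, 15523329) = 15865554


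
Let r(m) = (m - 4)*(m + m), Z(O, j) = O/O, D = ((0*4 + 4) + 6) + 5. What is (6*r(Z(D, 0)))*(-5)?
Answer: 180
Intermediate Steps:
D = 15 (D = ((0 + 4) + 6) + 5 = (4 + 6) + 5 = 10 + 5 = 15)
Z(O, j) = 1
r(m) = 2*m*(-4 + m) (r(m) = (-4 + m)*(2*m) = 2*m*(-4 + m))
(6*r(Z(D, 0)))*(-5) = (6*(2*1*(-4 + 1)))*(-5) = (6*(2*1*(-3)))*(-5) = (6*(-6))*(-5) = -36*(-5) = 180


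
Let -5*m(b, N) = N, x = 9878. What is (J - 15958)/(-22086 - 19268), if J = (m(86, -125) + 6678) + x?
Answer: -623/41354 ≈ -0.015065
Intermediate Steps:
m(b, N) = -N/5
J = 16581 (J = (-⅕*(-125) + 6678) + 9878 = (25 + 6678) + 9878 = 6703 + 9878 = 16581)
(J - 15958)/(-22086 - 19268) = (16581 - 15958)/(-22086 - 19268) = 623/(-41354) = 623*(-1/41354) = -623/41354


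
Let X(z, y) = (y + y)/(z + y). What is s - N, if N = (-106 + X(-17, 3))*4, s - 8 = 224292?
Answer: 1573080/7 ≈ 2.2473e+5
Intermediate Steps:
s = 224300 (s = 8 + 224292 = 224300)
X(z, y) = 2*y/(y + z) (X(z, y) = (2*y)/(y + z) = 2*y/(y + z))
N = -2980/7 (N = (-106 + 2*3/(3 - 17))*4 = (-106 + 2*3/(-14))*4 = (-106 + 2*3*(-1/14))*4 = (-106 - 3/7)*4 = -745/7*4 = -2980/7 ≈ -425.71)
s - N = 224300 - 1*(-2980/7) = 224300 + 2980/7 = 1573080/7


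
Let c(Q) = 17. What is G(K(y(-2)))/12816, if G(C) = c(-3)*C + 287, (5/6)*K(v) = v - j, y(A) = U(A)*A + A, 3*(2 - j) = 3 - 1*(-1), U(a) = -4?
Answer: 1979/64080 ≈ 0.030883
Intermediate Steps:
j = ⅔ (j = 2 - (3 - 1*(-1))/3 = 2 - (3 + 1)/3 = 2 - ⅓*4 = 2 - 4/3 = ⅔ ≈ 0.66667)
y(A) = -3*A (y(A) = -4*A + A = -3*A)
K(v) = -⅘ + 6*v/5 (K(v) = 6*(v - 1*⅔)/5 = 6*(v - ⅔)/5 = 6*(-⅔ + v)/5 = -⅘ + 6*v/5)
G(C) = 287 + 17*C (G(C) = 17*C + 287 = 287 + 17*C)
G(K(y(-2)))/12816 = (287 + 17*(-⅘ + 6*(-3*(-2))/5))/12816 = (287 + 17*(-⅘ + (6/5)*6))*(1/12816) = (287 + 17*(-⅘ + 36/5))*(1/12816) = (287 + 17*(32/5))*(1/12816) = (287 + 544/5)*(1/12816) = (1979/5)*(1/12816) = 1979/64080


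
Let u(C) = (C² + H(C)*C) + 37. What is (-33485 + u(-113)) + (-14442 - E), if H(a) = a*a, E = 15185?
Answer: -1493203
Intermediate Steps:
H(a) = a²
u(C) = 37 + C² + C³ (u(C) = (C² + C²*C) + 37 = (C² + C³) + 37 = 37 + C² + C³)
(-33485 + u(-113)) + (-14442 - E) = (-33485 + (37 + (-113)² + (-113)³)) + (-14442 - 1*15185) = (-33485 + (37 + 12769 - 1442897)) + (-14442 - 15185) = (-33485 - 1430091) - 29627 = -1463576 - 29627 = -1493203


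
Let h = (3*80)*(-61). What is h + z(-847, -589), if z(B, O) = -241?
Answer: -14881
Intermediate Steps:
h = -14640 (h = 240*(-61) = -14640)
h + z(-847, -589) = -14640 - 241 = -14881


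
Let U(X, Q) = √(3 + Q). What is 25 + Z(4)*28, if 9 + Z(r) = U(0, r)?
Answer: -227 + 28*√7 ≈ -152.92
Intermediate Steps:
Z(r) = -9 + √(3 + r)
25 + Z(4)*28 = 25 + (-9 + √(3 + 4))*28 = 25 + (-9 + √7)*28 = 25 + (-252 + 28*√7) = -227 + 28*√7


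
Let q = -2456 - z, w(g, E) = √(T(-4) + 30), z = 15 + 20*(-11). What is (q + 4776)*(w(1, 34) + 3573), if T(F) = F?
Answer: 9021825 + 2525*√26 ≈ 9.0347e+6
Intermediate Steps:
z = -205 (z = 15 - 220 = -205)
w(g, E) = √26 (w(g, E) = √(-4 + 30) = √26)
q = -2251 (q = -2456 - 1*(-205) = -2456 + 205 = -2251)
(q + 4776)*(w(1, 34) + 3573) = (-2251 + 4776)*(√26 + 3573) = 2525*(3573 + √26) = 9021825 + 2525*√26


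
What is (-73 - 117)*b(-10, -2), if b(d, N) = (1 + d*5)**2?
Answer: -456190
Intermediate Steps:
b(d, N) = (1 + 5*d)**2
(-73 - 117)*b(-10, -2) = (-73 - 117)*(1 + 5*(-10))**2 = -190*(1 - 50)**2 = -190*(-49)**2 = -190*2401 = -456190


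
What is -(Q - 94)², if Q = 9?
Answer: -7225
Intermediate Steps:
-(Q - 94)² = -(9 - 94)² = -1*(-85)² = -1*7225 = -7225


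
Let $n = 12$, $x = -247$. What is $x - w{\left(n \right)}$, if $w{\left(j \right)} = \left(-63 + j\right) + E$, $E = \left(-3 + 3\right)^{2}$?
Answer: $-196$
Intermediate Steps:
$E = 0$ ($E = 0^{2} = 0$)
$w{\left(j \right)} = -63 + j$ ($w{\left(j \right)} = \left(-63 + j\right) + 0 = -63 + j$)
$x - w{\left(n \right)} = -247 - \left(-63 + 12\right) = -247 - -51 = -247 + 51 = -196$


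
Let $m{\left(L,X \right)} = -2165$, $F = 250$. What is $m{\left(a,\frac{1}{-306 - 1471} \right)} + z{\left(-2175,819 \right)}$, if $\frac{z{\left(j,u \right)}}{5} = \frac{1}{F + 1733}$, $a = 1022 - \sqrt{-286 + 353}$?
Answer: $- \frac{4293190}{1983} \approx -2165.0$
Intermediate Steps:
$a = 1022 - \sqrt{67} \approx 1013.8$
$z{\left(j,u \right)} = \frac{5}{1983}$ ($z{\left(j,u \right)} = \frac{5}{250 + 1733} = \frac{5}{1983}$)
$m{\left(a,\frac{1}{-306 - 1471} \right)} + z{\left(-2175,819 \right)} = -2165 + \frac{5}{1983} = - \frac{4293190}{1983}$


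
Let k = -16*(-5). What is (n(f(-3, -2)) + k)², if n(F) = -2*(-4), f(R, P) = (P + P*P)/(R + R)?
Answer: 7744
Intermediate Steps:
f(R, P) = (P + P²)/(2*R) (f(R, P) = (P + P²)/((2*R)) = (P + P²)*(1/(2*R)) = (P + P²)/(2*R))
n(F) = 8
k = 80
(n(f(-3, -2)) + k)² = (8 + 80)² = 88² = 7744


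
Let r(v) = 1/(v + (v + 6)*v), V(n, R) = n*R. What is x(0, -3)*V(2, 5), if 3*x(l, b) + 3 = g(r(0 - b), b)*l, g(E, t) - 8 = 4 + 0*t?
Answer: -10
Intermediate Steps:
V(n, R) = R*n
r(v) = 1/(v + v*(6 + v)) (r(v) = 1/(v + (6 + v)*v) = 1/(v + v*(6 + v)))
g(E, t) = 12 (g(E, t) = 8 + (4 + 0*t) = 8 + (4 + 0) = 8 + 4 = 12)
x(l, b) = -1 + 4*l (x(l, b) = -1 + (12*l)/3 = -1 + 4*l)
x(0, -3)*V(2, 5) = (-1 + 4*0)*(5*2) = (-1 + 0)*10 = -1*10 = -10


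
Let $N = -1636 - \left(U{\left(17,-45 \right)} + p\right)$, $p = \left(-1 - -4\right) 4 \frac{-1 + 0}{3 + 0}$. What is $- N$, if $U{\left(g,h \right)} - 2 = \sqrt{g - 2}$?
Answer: $1634 + \sqrt{15} \approx 1637.9$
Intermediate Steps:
$U{\left(g,h \right)} = 2 + \sqrt{-2 + g}$ ($U{\left(g,h \right)} = 2 + \sqrt{g - 2} = 2 + \sqrt{-2 + g}$)
$p = -4$ ($p = \left(-1 + 4\right) 4 \left(- \frac{1}{3}\right) = 3 \cdot 4 \left(\left(-1\right) \frac{1}{3}\right) = 12 \left(- \frac{1}{3}\right) = -4$)
$N = -1634 - \sqrt{15}$ ($N = -1636 - \left(\left(2 + \sqrt{-2 + 17}\right) - 4\right) = -1636 - \left(\left(2 + \sqrt{15}\right) - 4\right) = -1636 - \left(-2 + \sqrt{15}\right) = -1636 + \left(2 - \sqrt{15}\right) = -1634 - \sqrt{15} \approx -1637.9$)
$- N = - (-1634 - \sqrt{15}) = 1634 + \sqrt{15}$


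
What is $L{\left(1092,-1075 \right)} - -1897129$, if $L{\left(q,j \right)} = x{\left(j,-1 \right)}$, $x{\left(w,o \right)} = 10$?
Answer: $1897139$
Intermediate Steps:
$L{\left(q,j \right)} = 10$
$L{\left(1092,-1075 \right)} - -1897129 = 10 - -1897129 = 10 + 1897129 = 1897139$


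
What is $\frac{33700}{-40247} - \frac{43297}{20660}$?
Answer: $- \frac{2438816359}{831503020} \approx -2.933$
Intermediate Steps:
$\frac{33700}{-40247} - \frac{43297}{20660} = 33700 \left(- \frac{1}{40247}\right) - \frac{43297}{20660} = - \frac{33700}{40247} - \frac{43297}{20660} = - \frac{2438816359}{831503020}$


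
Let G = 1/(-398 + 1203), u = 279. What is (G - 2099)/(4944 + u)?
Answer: -1689694/4204515 ≈ -0.40188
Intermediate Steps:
G = 1/805 ≈ 0.0012422
(G - 2099)/(4944 + u) = (1/805 - 2099)/(4944 + 279) = -1689694/805/5223 = -1689694/805*1/5223 = -1689694/4204515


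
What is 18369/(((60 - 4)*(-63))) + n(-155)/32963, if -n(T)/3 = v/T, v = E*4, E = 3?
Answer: -1489713679/286118840 ≈ -5.2066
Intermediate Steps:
v = 12 (v = 3*4 = 12)
n(T) = -36/T
18369/(((60 - 4)*(-63))) + n(-155)/32963 = 18369/(((60 - 4)*(-63))) - 36/(-155)/32963 = 18369/((56*(-63))) - 36*(-1/155)*(1/32963) = 18369/(-3528) + (36/155)*(1/32963) = 18369*(-1/3528) + 36/5109265 = -2041/392 + 36/5109265 = -1489713679/286118840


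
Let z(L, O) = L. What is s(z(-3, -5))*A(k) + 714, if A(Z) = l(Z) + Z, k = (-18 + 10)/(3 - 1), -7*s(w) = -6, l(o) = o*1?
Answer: 4950/7 ≈ 707.14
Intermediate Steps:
l(o) = o
s(w) = 6/7 (s(w) = -⅐*(-6) = 6/7)
k = -4 (k = -8/2 = -8*½ = -4)
A(Z) = 2*Z (A(Z) = Z + Z = 2*Z)
s(z(-3, -5))*A(k) + 714 = 6*(2*(-4))/7 + 714 = (6/7)*(-8) + 714 = -48/7 + 714 = 4950/7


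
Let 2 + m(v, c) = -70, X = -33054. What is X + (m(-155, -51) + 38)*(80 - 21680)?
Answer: 701346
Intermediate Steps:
m(v, c) = -72 (m(v, c) = -2 - 70 = -72)
X + (m(-155, -51) + 38)*(80 - 21680) = -33054 + (-72 + 38)*(80 - 21680) = -33054 - 34*(-21600) = -33054 + 734400 = 701346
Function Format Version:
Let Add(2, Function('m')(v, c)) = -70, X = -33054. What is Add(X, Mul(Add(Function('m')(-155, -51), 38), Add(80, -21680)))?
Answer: 701346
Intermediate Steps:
Function('m')(v, c) = -72 (Function('m')(v, c) = Add(-2, -70) = -72)
Add(X, Mul(Add(Function('m')(-155, -51), 38), Add(80, -21680))) = Add(-33054, Mul(Add(-72, 38), Add(80, -21680))) = Add(-33054, Mul(-34, -21600)) = Add(-33054, 734400) = 701346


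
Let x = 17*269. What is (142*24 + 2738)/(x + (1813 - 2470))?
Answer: 3073/1958 ≈ 1.5695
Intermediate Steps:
x = 4573
(142*24 + 2738)/(x + (1813 - 2470)) = (142*24 + 2738)/(4573 + (1813 - 2470)) = (3408 + 2738)/(4573 - 657) = 6146/3916 = 6146*(1/3916) = 3073/1958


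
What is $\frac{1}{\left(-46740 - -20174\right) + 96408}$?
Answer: $\frac{1}{69842} \approx 1.4318 \cdot 10^{-5}$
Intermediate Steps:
$\frac{1}{\left(-46740 - -20174\right) + 96408} = \frac{1}{\left(-46740 + 20174\right) + 96408} = \frac{1}{-26566 + 96408} = \frac{1}{69842}$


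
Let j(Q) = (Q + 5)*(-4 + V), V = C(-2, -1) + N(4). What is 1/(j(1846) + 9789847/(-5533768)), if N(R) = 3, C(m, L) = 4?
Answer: 5533768/30719223857 ≈ 0.00018014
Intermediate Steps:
V = 7 (V = 4 + 3 = 7)
j(Q) = 15 + 3*Q (j(Q) = (Q + 5)*(-4 + 7) = (5 + Q)*3 = 15 + 3*Q)
1/(j(1846) + 9789847/(-5533768)) = 1/((15 + 3*1846) + 9789847/(-5533768)) = 1/((15 + 5538) + 9789847*(-1/5533768)) = 1/(5553 - 9789847/5533768) = 1/(30719223857/5533768) = 5533768/30719223857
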